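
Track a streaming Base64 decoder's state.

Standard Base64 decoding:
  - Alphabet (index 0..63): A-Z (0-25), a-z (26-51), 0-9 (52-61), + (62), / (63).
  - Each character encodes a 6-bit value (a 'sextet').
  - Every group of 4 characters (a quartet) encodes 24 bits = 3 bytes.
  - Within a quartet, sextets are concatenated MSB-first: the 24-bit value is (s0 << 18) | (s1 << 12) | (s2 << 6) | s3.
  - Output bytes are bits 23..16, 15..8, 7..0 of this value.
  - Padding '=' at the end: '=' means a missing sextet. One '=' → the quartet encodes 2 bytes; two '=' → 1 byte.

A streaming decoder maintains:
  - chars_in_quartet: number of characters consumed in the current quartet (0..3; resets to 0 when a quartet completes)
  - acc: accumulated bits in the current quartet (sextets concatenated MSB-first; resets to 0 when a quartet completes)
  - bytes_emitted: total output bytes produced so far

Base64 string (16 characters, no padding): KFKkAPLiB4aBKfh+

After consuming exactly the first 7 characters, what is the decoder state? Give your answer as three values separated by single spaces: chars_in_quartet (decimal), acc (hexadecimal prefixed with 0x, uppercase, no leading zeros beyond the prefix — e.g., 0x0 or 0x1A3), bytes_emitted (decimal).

Answer: 3 0x3CB 3

Derivation:
After char 0 ('K'=10): chars_in_quartet=1 acc=0xA bytes_emitted=0
After char 1 ('F'=5): chars_in_quartet=2 acc=0x285 bytes_emitted=0
After char 2 ('K'=10): chars_in_quartet=3 acc=0xA14A bytes_emitted=0
After char 3 ('k'=36): chars_in_quartet=4 acc=0x2852A4 -> emit 28 52 A4, reset; bytes_emitted=3
After char 4 ('A'=0): chars_in_quartet=1 acc=0x0 bytes_emitted=3
After char 5 ('P'=15): chars_in_quartet=2 acc=0xF bytes_emitted=3
After char 6 ('L'=11): chars_in_quartet=3 acc=0x3CB bytes_emitted=3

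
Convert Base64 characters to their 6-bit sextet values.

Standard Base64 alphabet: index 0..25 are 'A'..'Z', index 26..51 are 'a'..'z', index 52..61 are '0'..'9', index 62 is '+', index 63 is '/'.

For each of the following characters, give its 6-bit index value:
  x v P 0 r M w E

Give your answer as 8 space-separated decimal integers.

Answer: 49 47 15 52 43 12 48 4

Derivation:
'x': a..z range, 26 + ord('x') − ord('a') = 49
'v': a..z range, 26 + ord('v') − ord('a') = 47
'P': A..Z range, ord('P') − ord('A') = 15
'0': 0..9 range, 52 + ord('0') − ord('0') = 52
'r': a..z range, 26 + ord('r') − ord('a') = 43
'M': A..Z range, ord('M') − ord('A') = 12
'w': a..z range, 26 + ord('w') − ord('a') = 48
'E': A..Z range, ord('E') − ord('A') = 4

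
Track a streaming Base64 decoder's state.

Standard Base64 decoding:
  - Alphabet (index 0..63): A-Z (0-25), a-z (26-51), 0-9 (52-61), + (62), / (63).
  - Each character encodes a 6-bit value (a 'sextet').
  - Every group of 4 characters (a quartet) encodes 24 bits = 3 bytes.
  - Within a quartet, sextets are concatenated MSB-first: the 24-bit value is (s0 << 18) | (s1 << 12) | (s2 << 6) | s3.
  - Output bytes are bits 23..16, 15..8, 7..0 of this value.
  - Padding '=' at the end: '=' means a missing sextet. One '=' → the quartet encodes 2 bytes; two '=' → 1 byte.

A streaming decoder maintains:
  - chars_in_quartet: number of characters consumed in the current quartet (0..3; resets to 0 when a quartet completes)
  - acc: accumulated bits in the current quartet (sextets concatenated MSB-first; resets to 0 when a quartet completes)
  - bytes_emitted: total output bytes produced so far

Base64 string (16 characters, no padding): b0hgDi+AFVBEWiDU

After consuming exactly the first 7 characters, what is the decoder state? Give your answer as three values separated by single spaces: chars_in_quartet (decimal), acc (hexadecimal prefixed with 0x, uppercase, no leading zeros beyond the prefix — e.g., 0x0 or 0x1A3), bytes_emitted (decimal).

After char 0 ('b'=27): chars_in_quartet=1 acc=0x1B bytes_emitted=0
After char 1 ('0'=52): chars_in_quartet=2 acc=0x6F4 bytes_emitted=0
After char 2 ('h'=33): chars_in_quartet=3 acc=0x1BD21 bytes_emitted=0
After char 3 ('g'=32): chars_in_quartet=4 acc=0x6F4860 -> emit 6F 48 60, reset; bytes_emitted=3
After char 4 ('D'=3): chars_in_quartet=1 acc=0x3 bytes_emitted=3
After char 5 ('i'=34): chars_in_quartet=2 acc=0xE2 bytes_emitted=3
After char 6 ('+'=62): chars_in_quartet=3 acc=0x38BE bytes_emitted=3

Answer: 3 0x38BE 3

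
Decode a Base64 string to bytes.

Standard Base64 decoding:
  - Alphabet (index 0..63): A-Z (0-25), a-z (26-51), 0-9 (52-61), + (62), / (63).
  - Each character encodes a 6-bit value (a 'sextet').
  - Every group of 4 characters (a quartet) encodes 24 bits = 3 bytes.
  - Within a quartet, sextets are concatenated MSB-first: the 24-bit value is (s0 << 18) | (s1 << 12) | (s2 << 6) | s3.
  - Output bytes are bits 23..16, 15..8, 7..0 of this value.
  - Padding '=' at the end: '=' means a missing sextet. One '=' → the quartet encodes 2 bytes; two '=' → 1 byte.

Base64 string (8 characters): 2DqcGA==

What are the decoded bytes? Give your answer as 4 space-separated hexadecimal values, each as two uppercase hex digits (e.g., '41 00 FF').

After char 0 ('2'=54): chars_in_quartet=1 acc=0x36 bytes_emitted=0
After char 1 ('D'=3): chars_in_quartet=2 acc=0xD83 bytes_emitted=0
After char 2 ('q'=42): chars_in_quartet=3 acc=0x360EA bytes_emitted=0
After char 3 ('c'=28): chars_in_quartet=4 acc=0xD83A9C -> emit D8 3A 9C, reset; bytes_emitted=3
After char 4 ('G'=6): chars_in_quartet=1 acc=0x6 bytes_emitted=3
After char 5 ('A'=0): chars_in_quartet=2 acc=0x180 bytes_emitted=3
Padding '==': partial quartet acc=0x180 -> emit 18; bytes_emitted=4

Answer: D8 3A 9C 18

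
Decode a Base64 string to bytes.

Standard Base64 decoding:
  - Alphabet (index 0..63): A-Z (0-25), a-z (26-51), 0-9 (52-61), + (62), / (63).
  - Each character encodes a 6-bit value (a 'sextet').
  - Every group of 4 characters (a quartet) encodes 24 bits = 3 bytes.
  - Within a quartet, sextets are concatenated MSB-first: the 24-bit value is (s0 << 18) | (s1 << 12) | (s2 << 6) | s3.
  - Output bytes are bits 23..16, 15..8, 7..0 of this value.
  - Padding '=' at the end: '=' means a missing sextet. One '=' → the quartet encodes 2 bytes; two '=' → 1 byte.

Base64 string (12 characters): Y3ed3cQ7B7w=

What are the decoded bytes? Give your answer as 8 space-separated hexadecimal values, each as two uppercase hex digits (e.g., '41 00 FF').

After char 0 ('Y'=24): chars_in_quartet=1 acc=0x18 bytes_emitted=0
After char 1 ('3'=55): chars_in_quartet=2 acc=0x637 bytes_emitted=0
After char 2 ('e'=30): chars_in_quartet=3 acc=0x18DDE bytes_emitted=0
After char 3 ('d'=29): chars_in_quartet=4 acc=0x63779D -> emit 63 77 9D, reset; bytes_emitted=3
After char 4 ('3'=55): chars_in_quartet=1 acc=0x37 bytes_emitted=3
After char 5 ('c'=28): chars_in_quartet=2 acc=0xDDC bytes_emitted=3
After char 6 ('Q'=16): chars_in_quartet=3 acc=0x37710 bytes_emitted=3
After char 7 ('7'=59): chars_in_quartet=4 acc=0xDDC43B -> emit DD C4 3B, reset; bytes_emitted=6
After char 8 ('B'=1): chars_in_quartet=1 acc=0x1 bytes_emitted=6
After char 9 ('7'=59): chars_in_quartet=2 acc=0x7B bytes_emitted=6
After char 10 ('w'=48): chars_in_quartet=3 acc=0x1EF0 bytes_emitted=6
Padding '=': partial quartet acc=0x1EF0 -> emit 07 BC; bytes_emitted=8

Answer: 63 77 9D DD C4 3B 07 BC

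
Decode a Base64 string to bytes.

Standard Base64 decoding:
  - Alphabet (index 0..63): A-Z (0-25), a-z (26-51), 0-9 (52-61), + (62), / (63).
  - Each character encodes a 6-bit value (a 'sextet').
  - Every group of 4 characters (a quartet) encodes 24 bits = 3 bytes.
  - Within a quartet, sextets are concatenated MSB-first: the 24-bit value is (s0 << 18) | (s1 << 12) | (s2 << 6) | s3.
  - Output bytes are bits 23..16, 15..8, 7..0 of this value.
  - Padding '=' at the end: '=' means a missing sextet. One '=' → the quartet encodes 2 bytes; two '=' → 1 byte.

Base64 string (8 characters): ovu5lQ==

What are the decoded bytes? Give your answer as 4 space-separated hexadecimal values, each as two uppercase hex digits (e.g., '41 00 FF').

After char 0 ('o'=40): chars_in_quartet=1 acc=0x28 bytes_emitted=0
After char 1 ('v'=47): chars_in_quartet=2 acc=0xA2F bytes_emitted=0
After char 2 ('u'=46): chars_in_quartet=3 acc=0x28BEE bytes_emitted=0
After char 3 ('5'=57): chars_in_quartet=4 acc=0xA2FBB9 -> emit A2 FB B9, reset; bytes_emitted=3
After char 4 ('l'=37): chars_in_quartet=1 acc=0x25 bytes_emitted=3
After char 5 ('Q'=16): chars_in_quartet=2 acc=0x950 bytes_emitted=3
Padding '==': partial quartet acc=0x950 -> emit 95; bytes_emitted=4

Answer: A2 FB B9 95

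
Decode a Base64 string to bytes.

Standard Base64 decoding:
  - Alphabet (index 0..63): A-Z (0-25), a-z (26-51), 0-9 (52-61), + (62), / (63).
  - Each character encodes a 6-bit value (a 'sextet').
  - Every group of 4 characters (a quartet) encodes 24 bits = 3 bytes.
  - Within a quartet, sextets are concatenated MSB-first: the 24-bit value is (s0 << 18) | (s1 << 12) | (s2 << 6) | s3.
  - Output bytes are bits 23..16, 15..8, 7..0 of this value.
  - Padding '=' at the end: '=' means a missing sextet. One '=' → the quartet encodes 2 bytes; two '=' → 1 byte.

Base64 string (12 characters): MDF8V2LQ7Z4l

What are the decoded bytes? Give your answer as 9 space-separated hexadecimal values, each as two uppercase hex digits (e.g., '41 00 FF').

Answer: 30 31 7C 57 62 D0 ED 9E 25

Derivation:
After char 0 ('M'=12): chars_in_quartet=1 acc=0xC bytes_emitted=0
After char 1 ('D'=3): chars_in_quartet=2 acc=0x303 bytes_emitted=0
After char 2 ('F'=5): chars_in_quartet=3 acc=0xC0C5 bytes_emitted=0
After char 3 ('8'=60): chars_in_quartet=4 acc=0x30317C -> emit 30 31 7C, reset; bytes_emitted=3
After char 4 ('V'=21): chars_in_quartet=1 acc=0x15 bytes_emitted=3
After char 5 ('2'=54): chars_in_quartet=2 acc=0x576 bytes_emitted=3
After char 6 ('L'=11): chars_in_quartet=3 acc=0x15D8B bytes_emitted=3
After char 7 ('Q'=16): chars_in_quartet=4 acc=0x5762D0 -> emit 57 62 D0, reset; bytes_emitted=6
After char 8 ('7'=59): chars_in_quartet=1 acc=0x3B bytes_emitted=6
After char 9 ('Z'=25): chars_in_quartet=2 acc=0xED9 bytes_emitted=6
After char 10 ('4'=56): chars_in_quartet=3 acc=0x3B678 bytes_emitted=6
After char 11 ('l'=37): chars_in_quartet=4 acc=0xED9E25 -> emit ED 9E 25, reset; bytes_emitted=9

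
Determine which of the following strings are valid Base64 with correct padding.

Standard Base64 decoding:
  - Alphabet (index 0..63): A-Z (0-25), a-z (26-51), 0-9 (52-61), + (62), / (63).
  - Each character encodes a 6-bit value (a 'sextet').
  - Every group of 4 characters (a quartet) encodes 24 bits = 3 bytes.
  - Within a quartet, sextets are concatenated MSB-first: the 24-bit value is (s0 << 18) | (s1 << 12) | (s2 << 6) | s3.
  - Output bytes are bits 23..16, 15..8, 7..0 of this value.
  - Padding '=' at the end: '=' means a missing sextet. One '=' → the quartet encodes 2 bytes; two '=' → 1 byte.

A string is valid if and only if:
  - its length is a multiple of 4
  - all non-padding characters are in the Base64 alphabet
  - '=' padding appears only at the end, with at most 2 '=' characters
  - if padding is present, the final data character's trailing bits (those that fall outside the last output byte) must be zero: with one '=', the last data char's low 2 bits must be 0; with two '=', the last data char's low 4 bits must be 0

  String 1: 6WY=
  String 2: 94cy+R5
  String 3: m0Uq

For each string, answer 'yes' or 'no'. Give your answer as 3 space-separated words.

String 1: '6WY=' → valid
String 2: '94cy+R5' → invalid (len=7 not mult of 4)
String 3: 'm0Uq' → valid

Answer: yes no yes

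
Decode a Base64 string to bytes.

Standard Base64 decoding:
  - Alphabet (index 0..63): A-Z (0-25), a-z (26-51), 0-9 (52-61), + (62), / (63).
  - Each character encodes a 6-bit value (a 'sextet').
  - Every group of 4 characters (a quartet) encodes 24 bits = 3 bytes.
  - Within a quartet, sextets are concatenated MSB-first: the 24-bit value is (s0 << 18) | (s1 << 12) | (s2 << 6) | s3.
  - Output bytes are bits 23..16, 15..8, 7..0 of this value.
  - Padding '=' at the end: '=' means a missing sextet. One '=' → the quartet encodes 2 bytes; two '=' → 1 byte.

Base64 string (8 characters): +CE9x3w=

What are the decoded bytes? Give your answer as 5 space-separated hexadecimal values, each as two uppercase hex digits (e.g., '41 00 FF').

After char 0 ('+'=62): chars_in_quartet=1 acc=0x3E bytes_emitted=0
After char 1 ('C'=2): chars_in_quartet=2 acc=0xF82 bytes_emitted=0
After char 2 ('E'=4): chars_in_quartet=3 acc=0x3E084 bytes_emitted=0
After char 3 ('9'=61): chars_in_quartet=4 acc=0xF8213D -> emit F8 21 3D, reset; bytes_emitted=3
After char 4 ('x'=49): chars_in_quartet=1 acc=0x31 bytes_emitted=3
After char 5 ('3'=55): chars_in_quartet=2 acc=0xC77 bytes_emitted=3
After char 6 ('w'=48): chars_in_quartet=3 acc=0x31DF0 bytes_emitted=3
Padding '=': partial quartet acc=0x31DF0 -> emit C7 7C; bytes_emitted=5

Answer: F8 21 3D C7 7C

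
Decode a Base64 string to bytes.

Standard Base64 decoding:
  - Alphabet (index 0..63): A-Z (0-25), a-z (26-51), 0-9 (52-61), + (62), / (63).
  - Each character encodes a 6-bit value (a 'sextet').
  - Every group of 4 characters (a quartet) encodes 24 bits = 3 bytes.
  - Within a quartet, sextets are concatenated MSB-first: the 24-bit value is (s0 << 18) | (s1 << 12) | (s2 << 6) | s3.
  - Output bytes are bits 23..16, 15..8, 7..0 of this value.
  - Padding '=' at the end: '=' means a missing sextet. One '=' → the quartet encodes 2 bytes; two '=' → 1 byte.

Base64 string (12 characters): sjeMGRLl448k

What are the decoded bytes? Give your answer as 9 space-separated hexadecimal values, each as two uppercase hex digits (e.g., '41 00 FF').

Answer: B2 37 8C 19 12 E5 E3 8F 24

Derivation:
After char 0 ('s'=44): chars_in_quartet=1 acc=0x2C bytes_emitted=0
After char 1 ('j'=35): chars_in_quartet=2 acc=0xB23 bytes_emitted=0
After char 2 ('e'=30): chars_in_quartet=3 acc=0x2C8DE bytes_emitted=0
After char 3 ('M'=12): chars_in_quartet=4 acc=0xB2378C -> emit B2 37 8C, reset; bytes_emitted=3
After char 4 ('G'=6): chars_in_quartet=1 acc=0x6 bytes_emitted=3
After char 5 ('R'=17): chars_in_quartet=2 acc=0x191 bytes_emitted=3
After char 6 ('L'=11): chars_in_quartet=3 acc=0x644B bytes_emitted=3
After char 7 ('l'=37): chars_in_quartet=4 acc=0x1912E5 -> emit 19 12 E5, reset; bytes_emitted=6
After char 8 ('4'=56): chars_in_quartet=1 acc=0x38 bytes_emitted=6
After char 9 ('4'=56): chars_in_quartet=2 acc=0xE38 bytes_emitted=6
After char 10 ('8'=60): chars_in_quartet=3 acc=0x38E3C bytes_emitted=6
After char 11 ('k'=36): chars_in_quartet=4 acc=0xE38F24 -> emit E3 8F 24, reset; bytes_emitted=9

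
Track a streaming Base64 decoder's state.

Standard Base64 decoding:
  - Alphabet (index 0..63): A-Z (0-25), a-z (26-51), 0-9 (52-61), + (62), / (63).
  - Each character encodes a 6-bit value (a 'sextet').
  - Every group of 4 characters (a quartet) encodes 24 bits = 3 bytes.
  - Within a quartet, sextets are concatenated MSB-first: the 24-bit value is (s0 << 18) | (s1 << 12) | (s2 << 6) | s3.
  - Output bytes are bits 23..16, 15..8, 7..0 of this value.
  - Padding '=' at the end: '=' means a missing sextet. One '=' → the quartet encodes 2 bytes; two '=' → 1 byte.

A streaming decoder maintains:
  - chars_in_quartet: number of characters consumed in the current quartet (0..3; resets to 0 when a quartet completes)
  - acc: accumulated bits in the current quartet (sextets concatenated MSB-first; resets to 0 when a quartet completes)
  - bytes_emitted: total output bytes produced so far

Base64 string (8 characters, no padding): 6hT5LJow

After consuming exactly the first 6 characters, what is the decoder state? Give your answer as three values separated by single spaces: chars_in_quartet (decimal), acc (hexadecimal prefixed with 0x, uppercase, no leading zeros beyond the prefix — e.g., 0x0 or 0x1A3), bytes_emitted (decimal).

Answer: 2 0x2C9 3

Derivation:
After char 0 ('6'=58): chars_in_quartet=1 acc=0x3A bytes_emitted=0
After char 1 ('h'=33): chars_in_quartet=2 acc=0xEA1 bytes_emitted=0
After char 2 ('T'=19): chars_in_quartet=3 acc=0x3A853 bytes_emitted=0
After char 3 ('5'=57): chars_in_quartet=4 acc=0xEA14F9 -> emit EA 14 F9, reset; bytes_emitted=3
After char 4 ('L'=11): chars_in_quartet=1 acc=0xB bytes_emitted=3
After char 5 ('J'=9): chars_in_quartet=2 acc=0x2C9 bytes_emitted=3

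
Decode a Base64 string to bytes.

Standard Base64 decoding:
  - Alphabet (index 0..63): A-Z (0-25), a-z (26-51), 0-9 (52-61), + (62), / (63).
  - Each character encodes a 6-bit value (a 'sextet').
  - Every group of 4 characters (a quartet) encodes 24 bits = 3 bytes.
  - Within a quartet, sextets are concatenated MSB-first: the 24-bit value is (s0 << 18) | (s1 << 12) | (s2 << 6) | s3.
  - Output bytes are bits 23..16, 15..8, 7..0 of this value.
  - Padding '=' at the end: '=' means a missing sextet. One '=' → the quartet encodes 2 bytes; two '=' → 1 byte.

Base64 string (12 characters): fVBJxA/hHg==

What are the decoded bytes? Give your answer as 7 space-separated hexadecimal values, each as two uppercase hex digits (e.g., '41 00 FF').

Answer: 7D 50 49 C4 0F E1 1E

Derivation:
After char 0 ('f'=31): chars_in_quartet=1 acc=0x1F bytes_emitted=0
After char 1 ('V'=21): chars_in_quartet=2 acc=0x7D5 bytes_emitted=0
After char 2 ('B'=1): chars_in_quartet=3 acc=0x1F541 bytes_emitted=0
After char 3 ('J'=9): chars_in_quartet=4 acc=0x7D5049 -> emit 7D 50 49, reset; bytes_emitted=3
After char 4 ('x'=49): chars_in_quartet=1 acc=0x31 bytes_emitted=3
After char 5 ('A'=0): chars_in_quartet=2 acc=0xC40 bytes_emitted=3
After char 6 ('/'=63): chars_in_quartet=3 acc=0x3103F bytes_emitted=3
After char 7 ('h'=33): chars_in_quartet=4 acc=0xC40FE1 -> emit C4 0F E1, reset; bytes_emitted=6
After char 8 ('H'=7): chars_in_quartet=1 acc=0x7 bytes_emitted=6
After char 9 ('g'=32): chars_in_quartet=2 acc=0x1E0 bytes_emitted=6
Padding '==': partial quartet acc=0x1E0 -> emit 1E; bytes_emitted=7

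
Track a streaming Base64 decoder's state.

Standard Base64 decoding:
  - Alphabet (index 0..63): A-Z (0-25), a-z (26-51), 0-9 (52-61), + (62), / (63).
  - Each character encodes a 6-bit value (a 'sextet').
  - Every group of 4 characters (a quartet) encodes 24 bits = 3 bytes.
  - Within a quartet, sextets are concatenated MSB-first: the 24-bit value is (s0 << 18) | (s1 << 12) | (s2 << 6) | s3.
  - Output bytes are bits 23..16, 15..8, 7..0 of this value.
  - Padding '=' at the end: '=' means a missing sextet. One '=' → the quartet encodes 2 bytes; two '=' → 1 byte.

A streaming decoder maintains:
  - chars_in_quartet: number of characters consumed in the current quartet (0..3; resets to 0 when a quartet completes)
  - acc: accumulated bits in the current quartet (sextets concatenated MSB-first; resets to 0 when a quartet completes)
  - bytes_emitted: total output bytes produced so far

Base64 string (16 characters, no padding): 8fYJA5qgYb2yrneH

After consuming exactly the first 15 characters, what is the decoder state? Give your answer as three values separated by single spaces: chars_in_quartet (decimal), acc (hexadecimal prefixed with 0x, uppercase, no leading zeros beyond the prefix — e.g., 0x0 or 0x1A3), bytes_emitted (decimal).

Answer: 3 0x2B9DE 9

Derivation:
After char 0 ('8'=60): chars_in_quartet=1 acc=0x3C bytes_emitted=0
After char 1 ('f'=31): chars_in_quartet=2 acc=0xF1F bytes_emitted=0
After char 2 ('Y'=24): chars_in_quartet=3 acc=0x3C7D8 bytes_emitted=0
After char 3 ('J'=9): chars_in_quartet=4 acc=0xF1F609 -> emit F1 F6 09, reset; bytes_emitted=3
After char 4 ('A'=0): chars_in_quartet=1 acc=0x0 bytes_emitted=3
After char 5 ('5'=57): chars_in_quartet=2 acc=0x39 bytes_emitted=3
After char 6 ('q'=42): chars_in_quartet=3 acc=0xE6A bytes_emitted=3
After char 7 ('g'=32): chars_in_quartet=4 acc=0x39AA0 -> emit 03 9A A0, reset; bytes_emitted=6
After char 8 ('Y'=24): chars_in_quartet=1 acc=0x18 bytes_emitted=6
After char 9 ('b'=27): chars_in_quartet=2 acc=0x61B bytes_emitted=6
After char 10 ('2'=54): chars_in_quartet=3 acc=0x186F6 bytes_emitted=6
After char 11 ('y'=50): chars_in_quartet=4 acc=0x61BDB2 -> emit 61 BD B2, reset; bytes_emitted=9
After char 12 ('r'=43): chars_in_quartet=1 acc=0x2B bytes_emitted=9
After char 13 ('n'=39): chars_in_quartet=2 acc=0xAE7 bytes_emitted=9
After char 14 ('e'=30): chars_in_quartet=3 acc=0x2B9DE bytes_emitted=9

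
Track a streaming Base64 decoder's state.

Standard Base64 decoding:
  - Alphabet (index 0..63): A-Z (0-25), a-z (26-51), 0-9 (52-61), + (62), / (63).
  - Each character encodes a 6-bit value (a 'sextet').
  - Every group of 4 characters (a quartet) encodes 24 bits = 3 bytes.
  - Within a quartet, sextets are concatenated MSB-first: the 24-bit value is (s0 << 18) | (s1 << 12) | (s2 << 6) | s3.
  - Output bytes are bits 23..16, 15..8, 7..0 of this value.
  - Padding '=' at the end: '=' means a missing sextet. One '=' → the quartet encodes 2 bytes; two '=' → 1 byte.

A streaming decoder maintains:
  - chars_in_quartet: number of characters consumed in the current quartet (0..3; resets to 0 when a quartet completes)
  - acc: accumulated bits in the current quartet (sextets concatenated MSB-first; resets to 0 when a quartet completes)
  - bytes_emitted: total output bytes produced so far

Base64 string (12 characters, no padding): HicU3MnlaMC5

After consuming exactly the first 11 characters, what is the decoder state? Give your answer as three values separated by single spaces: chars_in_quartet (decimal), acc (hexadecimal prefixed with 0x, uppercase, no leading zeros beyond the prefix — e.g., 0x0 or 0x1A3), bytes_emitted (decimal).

Answer: 3 0x1A302 6

Derivation:
After char 0 ('H'=7): chars_in_quartet=1 acc=0x7 bytes_emitted=0
After char 1 ('i'=34): chars_in_quartet=2 acc=0x1E2 bytes_emitted=0
After char 2 ('c'=28): chars_in_quartet=3 acc=0x789C bytes_emitted=0
After char 3 ('U'=20): chars_in_quartet=4 acc=0x1E2714 -> emit 1E 27 14, reset; bytes_emitted=3
After char 4 ('3'=55): chars_in_quartet=1 acc=0x37 bytes_emitted=3
After char 5 ('M'=12): chars_in_quartet=2 acc=0xDCC bytes_emitted=3
After char 6 ('n'=39): chars_in_quartet=3 acc=0x37327 bytes_emitted=3
After char 7 ('l'=37): chars_in_quartet=4 acc=0xDCC9E5 -> emit DC C9 E5, reset; bytes_emitted=6
After char 8 ('a'=26): chars_in_quartet=1 acc=0x1A bytes_emitted=6
After char 9 ('M'=12): chars_in_quartet=2 acc=0x68C bytes_emitted=6
After char 10 ('C'=2): chars_in_quartet=3 acc=0x1A302 bytes_emitted=6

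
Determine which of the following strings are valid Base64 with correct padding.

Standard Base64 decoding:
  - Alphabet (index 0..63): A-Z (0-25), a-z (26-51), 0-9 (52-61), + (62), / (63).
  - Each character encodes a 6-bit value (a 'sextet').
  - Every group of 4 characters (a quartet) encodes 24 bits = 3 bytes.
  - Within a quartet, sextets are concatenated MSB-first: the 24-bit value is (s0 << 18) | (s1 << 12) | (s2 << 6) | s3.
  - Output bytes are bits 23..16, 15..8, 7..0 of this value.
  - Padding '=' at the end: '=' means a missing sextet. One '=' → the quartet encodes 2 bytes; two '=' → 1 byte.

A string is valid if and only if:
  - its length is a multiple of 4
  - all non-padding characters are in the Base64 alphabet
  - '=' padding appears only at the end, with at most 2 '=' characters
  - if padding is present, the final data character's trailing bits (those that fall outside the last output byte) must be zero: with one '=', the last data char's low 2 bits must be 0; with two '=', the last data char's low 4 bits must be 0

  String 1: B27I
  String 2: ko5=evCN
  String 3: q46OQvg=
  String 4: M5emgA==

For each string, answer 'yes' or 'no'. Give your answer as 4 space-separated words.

Answer: yes no yes yes

Derivation:
String 1: 'B27I' → valid
String 2: 'ko5=evCN' → invalid (bad char(s): ['=']; '=' in middle)
String 3: 'q46OQvg=' → valid
String 4: 'M5emgA==' → valid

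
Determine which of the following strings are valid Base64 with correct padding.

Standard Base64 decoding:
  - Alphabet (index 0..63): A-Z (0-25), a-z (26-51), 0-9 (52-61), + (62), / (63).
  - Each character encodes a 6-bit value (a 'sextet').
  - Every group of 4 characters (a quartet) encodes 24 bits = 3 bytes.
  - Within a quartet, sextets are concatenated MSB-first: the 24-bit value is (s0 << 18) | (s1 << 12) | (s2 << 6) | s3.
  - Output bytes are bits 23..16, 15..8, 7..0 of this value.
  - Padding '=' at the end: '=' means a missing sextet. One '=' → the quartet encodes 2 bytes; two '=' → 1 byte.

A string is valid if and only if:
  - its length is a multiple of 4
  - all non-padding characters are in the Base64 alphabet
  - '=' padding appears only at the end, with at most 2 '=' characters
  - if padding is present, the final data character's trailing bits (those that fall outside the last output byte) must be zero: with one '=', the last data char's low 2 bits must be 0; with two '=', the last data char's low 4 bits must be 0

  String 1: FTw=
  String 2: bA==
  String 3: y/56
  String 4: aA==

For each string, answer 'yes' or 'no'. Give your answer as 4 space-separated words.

Answer: yes yes yes yes

Derivation:
String 1: 'FTw=' → valid
String 2: 'bA==' → valid
String 3: 'y/56' → valid
String 4: 'aA==' → valid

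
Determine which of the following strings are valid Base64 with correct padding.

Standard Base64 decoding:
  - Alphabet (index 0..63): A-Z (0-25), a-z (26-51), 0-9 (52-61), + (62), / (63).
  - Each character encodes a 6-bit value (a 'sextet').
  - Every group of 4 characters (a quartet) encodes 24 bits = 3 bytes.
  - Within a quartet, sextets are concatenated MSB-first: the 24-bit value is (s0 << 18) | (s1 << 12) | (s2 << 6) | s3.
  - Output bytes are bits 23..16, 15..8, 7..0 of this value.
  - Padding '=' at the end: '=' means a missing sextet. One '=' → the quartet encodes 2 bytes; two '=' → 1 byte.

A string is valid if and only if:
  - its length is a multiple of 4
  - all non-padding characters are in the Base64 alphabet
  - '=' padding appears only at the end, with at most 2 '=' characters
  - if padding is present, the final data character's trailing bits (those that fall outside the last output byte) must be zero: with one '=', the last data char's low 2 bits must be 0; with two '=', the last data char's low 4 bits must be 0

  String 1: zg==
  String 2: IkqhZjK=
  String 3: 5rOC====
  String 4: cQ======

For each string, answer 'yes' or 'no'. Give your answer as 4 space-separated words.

Answer: yes no no no

Derivation:
String 1: 'zg==' → valid
String 2: 'IkqhZjK=' → invalid (bad trailing bits)
String 3: '5rOC====' → invalid (4 pad chars (max 2))
String 4: 'cQ======' → invalid (6 pad chars (max 2))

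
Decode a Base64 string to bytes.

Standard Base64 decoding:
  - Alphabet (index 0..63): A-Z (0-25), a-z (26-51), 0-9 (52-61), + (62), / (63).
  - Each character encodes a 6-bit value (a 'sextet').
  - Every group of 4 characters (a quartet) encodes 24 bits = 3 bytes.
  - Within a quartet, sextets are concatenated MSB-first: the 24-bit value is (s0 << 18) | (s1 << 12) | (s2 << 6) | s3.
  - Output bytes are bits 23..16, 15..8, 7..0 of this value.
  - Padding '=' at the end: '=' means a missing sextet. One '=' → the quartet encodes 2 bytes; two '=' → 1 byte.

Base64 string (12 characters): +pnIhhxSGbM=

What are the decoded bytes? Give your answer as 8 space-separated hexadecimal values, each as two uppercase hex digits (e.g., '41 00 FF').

After char 0 ('+'=62): chars_in_quartet=1 acc=0x3E bytes_emitted=0
After char 1 ('p'=41): chars_in_quartet=2 acc=0xFA9 bytes_emitted=0
After char 2 ('n'=39): chars_in_quartet=3 acc=0x3EA67 bytes_emitted=0
After char 3 ('I'=8): chars_in_quartet=4 acc=0xFA99C8 -> emit FA 99 C8, reset; bytes_emitted=3
After char 4 ('h'=33): chars_in_quartet=1 acc=0x21 bytes_emitted=3
After char 5 ('h'=33): chars_in_quartet=2 acc=0x861 bytes_emitted=3
After char 6 ('x'=49): chars_in_quartet=3 acc=0x21871 bytes_emitted=3
After char 7 ('S'=18): chars_in_quartet=4 acc=0x861C52 -> emit 86 1C 52, reset; bytes_emitted=6
After char 8 ('G'=6): chars_in_quartet=1 acc=0x6 bytes_emitted=6
After char 9 ('b'=27): chars_in_quartet=2 acc=0x19B bytes_emitted=6
After char 10 ('M'=12): chars_in_quartet=3 acc=0x66CC bytes_emitted=6
Padding '=': partial quartet acc=0x66CC -> emit 19 B3; bytes_emitted=8

Answer: FA 99 C8 86 1C 52 19 B3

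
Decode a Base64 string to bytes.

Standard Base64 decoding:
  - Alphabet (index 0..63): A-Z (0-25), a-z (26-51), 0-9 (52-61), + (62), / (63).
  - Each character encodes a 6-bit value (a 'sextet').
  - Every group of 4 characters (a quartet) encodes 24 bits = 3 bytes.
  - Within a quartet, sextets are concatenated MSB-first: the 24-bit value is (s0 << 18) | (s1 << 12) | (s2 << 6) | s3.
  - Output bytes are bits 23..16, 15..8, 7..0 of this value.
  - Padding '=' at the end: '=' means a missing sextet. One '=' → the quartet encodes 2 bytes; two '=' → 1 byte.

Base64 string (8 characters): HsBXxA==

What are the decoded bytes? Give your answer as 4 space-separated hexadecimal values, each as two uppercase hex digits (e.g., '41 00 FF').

After char 0 ('H'=7): chars_in_quartet=1 acc=0x7 bytes_emitted=0
After char 1 ('s'=44): chars_in_quartet=2 acc=0x1EC bytes_emitted=0
After char 2 ('B'=1): chars_in_quartet=3 acc=0x7B01 bytes_emitted=0
After char 3 ('X'=23): chars_in_quartet=4 acc=0x1EC057 -> emit 1E C0 57, reset; bytes_emitted=3
After char 4 ('x'=49): chars_in_quartet=1 acc=0x31 bytes_emitted=3
After char 5 ('A'=0): chars_in_quartet=2 acc=0xC40 bytes_emitted=3
Padding '==': partial quartet acc=0xC40 -> emit C4; bytes_emitted=4

Answer: 1E C0 57 C4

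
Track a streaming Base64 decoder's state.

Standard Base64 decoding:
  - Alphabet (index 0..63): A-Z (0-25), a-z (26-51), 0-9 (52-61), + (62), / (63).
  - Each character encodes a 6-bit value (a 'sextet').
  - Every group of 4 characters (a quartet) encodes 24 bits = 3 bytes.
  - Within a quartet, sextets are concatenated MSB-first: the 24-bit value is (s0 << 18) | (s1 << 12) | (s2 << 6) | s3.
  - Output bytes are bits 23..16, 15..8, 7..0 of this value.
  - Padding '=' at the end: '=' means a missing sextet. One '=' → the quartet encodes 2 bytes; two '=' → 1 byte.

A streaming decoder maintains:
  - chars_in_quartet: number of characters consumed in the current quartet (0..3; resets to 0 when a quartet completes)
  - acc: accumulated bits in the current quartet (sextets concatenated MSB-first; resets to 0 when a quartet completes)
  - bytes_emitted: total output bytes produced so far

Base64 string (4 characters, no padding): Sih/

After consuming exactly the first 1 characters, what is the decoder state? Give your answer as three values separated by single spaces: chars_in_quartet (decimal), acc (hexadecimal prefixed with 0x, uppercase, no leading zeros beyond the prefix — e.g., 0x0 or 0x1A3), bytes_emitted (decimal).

Answer: 1 0x12 0

Derivation:
After char 0 ('S'=18): chars_in_quartet=1 acc=0x12 bytes_emitted=0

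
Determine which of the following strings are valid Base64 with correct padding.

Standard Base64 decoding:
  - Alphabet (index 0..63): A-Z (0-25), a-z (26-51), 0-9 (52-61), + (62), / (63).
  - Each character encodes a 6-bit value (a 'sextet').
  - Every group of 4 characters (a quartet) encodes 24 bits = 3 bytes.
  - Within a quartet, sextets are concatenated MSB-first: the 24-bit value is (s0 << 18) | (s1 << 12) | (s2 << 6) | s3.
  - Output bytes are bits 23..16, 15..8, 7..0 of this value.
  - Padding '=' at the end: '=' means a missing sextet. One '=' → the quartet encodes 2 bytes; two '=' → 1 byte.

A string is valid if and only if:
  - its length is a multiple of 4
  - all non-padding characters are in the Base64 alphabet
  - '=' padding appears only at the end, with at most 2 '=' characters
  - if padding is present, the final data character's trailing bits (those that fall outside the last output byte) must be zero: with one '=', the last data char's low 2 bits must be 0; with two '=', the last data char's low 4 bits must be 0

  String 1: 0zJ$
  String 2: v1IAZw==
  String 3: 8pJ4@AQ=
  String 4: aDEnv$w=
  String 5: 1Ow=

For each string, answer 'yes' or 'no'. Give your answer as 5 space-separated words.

String 1: '0zJ$' → invalid (bad char(s): ['$'])
String 2: 'v1IAZw==' → valid
String 3: '8pJ4@AQ=' → invalid (bad char(s): ['@'])
String 4: 'aDEnv$w=' → invalid (bad char(s): ['$'])
String 5: '1Ow=' → valid

Answer: no yes no no yes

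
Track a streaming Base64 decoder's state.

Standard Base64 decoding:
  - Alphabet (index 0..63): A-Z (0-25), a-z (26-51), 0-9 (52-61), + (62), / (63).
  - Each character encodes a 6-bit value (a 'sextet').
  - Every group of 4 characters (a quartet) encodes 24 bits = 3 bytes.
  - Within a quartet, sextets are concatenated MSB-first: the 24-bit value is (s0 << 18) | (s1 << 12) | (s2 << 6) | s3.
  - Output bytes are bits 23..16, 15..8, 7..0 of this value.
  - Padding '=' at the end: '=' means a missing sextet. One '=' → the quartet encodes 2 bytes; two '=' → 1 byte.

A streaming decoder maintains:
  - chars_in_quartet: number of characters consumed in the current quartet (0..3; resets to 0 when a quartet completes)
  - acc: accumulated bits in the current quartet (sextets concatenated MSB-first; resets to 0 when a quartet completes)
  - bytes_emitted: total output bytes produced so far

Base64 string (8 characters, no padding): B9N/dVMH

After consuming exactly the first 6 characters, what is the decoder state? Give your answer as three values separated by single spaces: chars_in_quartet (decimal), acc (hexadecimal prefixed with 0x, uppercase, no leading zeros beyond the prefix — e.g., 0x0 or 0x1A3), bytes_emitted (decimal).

Answer: 2 0x755 3

Derivation:
After char 0 ('B'=1): chars_in_quartet=1 acc=0x1 bytes_emitted=0
After char 1 ('9'=61): chars_in_quartet=2 acc=0x7D bytes_emitted=0
After char 2 ('N'=13): chars_in_quartet=3 acc=0x1F4D bytes_emitted=0
After char 3 ('/'=63): chars_in_quartet=4 acc=0x7D37F -> emit 07 D3 7F, reset; bytes_emitted=3
After char 4 ('d'=29): chars_in_quartet=1 acc=0x1D bytes_emitted=3
After char 5 ('V'=21): chars_in_quartet=2 acc=0x755 bytes_emitted=3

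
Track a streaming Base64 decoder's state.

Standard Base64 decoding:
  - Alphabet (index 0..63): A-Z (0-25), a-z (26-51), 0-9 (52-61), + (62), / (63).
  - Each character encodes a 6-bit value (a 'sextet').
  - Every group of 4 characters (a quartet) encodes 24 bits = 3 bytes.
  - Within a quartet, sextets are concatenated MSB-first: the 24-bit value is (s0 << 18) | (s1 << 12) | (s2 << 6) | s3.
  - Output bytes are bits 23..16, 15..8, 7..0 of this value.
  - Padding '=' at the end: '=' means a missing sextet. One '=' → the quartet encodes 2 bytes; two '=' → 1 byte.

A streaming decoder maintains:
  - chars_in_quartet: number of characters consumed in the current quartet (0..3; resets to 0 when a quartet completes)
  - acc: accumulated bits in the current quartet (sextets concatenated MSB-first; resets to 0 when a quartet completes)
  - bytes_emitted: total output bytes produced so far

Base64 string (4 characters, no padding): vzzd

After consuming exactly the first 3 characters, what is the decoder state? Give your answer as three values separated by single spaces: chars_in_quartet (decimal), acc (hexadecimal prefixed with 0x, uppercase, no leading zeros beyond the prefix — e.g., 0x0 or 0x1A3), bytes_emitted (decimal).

After char 0 ('v'=47): chars_in_quartet=1 acc=0x2F bytes_emitted=0
After char 1 ('z'=51): chars_in_quartet=2 acc=0xBF3 bytes_emitted=0
After char 2 ('z'=51): chars_in_quartet=3 acc=0x2FCF3 bytes_emitted=0

Answer: 3 0x2FCF3 0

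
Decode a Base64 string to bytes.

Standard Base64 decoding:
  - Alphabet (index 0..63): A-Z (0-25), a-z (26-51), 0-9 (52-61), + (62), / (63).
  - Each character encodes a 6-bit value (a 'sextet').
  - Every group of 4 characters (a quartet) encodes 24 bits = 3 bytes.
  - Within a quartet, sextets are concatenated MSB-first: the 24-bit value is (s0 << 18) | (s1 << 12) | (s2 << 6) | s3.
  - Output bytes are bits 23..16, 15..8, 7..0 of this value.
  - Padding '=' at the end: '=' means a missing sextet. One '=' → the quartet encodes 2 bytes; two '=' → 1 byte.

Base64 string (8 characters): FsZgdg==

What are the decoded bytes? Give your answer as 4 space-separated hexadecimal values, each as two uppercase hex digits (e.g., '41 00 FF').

Answer: 16 C6 60 76

Derivation:
After char 0 ('F'=5): chars_in_quartet=1 acc=0x5 bytes_emitted=0
After char 1 ('s'=44): chars_in_quartet=2 acc=0x16C bytes_emitted=0
After char 2 ('Z'=25): chars_in_quartet=3 acc=0x5B19 bytes_emitted=0
After char 3 ('g'=32): chars_in_quartet=4 acc=0x16C660 -> emit 16 C6 60, reset; bytes_emitted=3
After char 4 ('d'=29): chars_in_quartet=1 acc=0x1D bytes_emitted=3
After char 5 ('g'=32): chars_in_quartet=2 acc=0x760 bytes_emitted=3
Padding '==': partial quartet acc=0x760 -> emit 76; bytes_emitted=4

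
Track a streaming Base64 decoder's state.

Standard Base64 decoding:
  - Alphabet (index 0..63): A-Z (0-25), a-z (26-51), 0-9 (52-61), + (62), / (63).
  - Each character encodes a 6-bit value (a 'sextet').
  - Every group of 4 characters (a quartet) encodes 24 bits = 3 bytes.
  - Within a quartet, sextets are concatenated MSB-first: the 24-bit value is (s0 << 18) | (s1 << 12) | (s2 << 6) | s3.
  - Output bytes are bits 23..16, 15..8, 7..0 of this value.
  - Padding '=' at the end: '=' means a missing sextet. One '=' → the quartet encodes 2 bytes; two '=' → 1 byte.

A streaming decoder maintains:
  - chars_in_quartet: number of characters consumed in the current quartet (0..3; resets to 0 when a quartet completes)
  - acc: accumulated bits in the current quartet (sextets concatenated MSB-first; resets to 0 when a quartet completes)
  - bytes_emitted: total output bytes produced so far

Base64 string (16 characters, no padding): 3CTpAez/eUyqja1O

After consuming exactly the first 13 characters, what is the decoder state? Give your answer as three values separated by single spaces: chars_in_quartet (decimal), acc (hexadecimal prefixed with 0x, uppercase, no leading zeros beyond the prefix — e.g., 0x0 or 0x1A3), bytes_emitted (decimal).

Answer: 1 0x23 9

Derivation:
After char 0 ('3'=55): chars_in_quartet=1 acc=0x37 bytes_emitted=0
After char 1 ('C'=2): chars_in_quartet=2 acc=0xDC2 bytes_emitted=0
After char 2 ('T'=19): chars_in_quartet=3 acc=0x37093 bytes_emitted=0
After char 3 ('p'=41): chars_in_quartet=4 acc=0xDC24E9 -> emit DC 24 E9, reset; bytes_emitted=3
After char 4 ('A'=0): chars_in_quartet=1 acc=0x0 bytes_emitted=3
After char 5 ('e'=30): chars_in_quartet=2 acc=0x1E bytes_emitted=3
After char 6 ('z'=51): chars_in_quartet=3 acc=0x7B3 bytes_emitted=3
After char 7 ('/'=63): chars_in_quartet=4 acc=0x1ECFF -> emit 01 EC FF, reset; bytes_emitted=6
After char 8 ('e'=30): chars_in_quartet=1 acc=0x1E bytes_emitted=6
After char 9 ('U'=20): chars_in_quartet=2 acc=0x794 bytes_emitted=6
After char 10 ('y'=50): chars_in_quartet=3 acc=0x1E532 bytes_emitted=6
After char 11 ('q'=42): chars_in_quartet=4 acc=0x794CAA -> emit 79 4C AA, reset; bytes_emitted=9
After char 12 ('j'=35): chars_in_quartet=1 acc=0x23 bytes_emitted=9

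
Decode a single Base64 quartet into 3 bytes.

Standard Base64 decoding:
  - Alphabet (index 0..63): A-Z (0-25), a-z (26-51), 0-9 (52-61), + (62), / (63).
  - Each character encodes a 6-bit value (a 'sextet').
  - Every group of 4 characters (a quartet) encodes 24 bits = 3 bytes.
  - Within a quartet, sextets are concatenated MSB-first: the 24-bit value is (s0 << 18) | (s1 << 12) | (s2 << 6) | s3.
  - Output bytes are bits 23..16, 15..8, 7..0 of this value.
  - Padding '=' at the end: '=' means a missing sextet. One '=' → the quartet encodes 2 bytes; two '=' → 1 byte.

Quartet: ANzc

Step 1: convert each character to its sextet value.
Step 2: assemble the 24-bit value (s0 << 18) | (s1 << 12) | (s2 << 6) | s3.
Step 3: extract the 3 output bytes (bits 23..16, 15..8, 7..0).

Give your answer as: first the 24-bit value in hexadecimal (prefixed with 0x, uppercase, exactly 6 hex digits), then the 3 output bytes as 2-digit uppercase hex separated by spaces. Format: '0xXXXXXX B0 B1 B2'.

Answer: 0x00DCDC 00 DC DC

Derivation:
Sextets: A=0, N=13, z=51, c=28
24-bit: (0<<18) | (13<<12) | (51<<6) | 28
      = 0x000000 | 0x00D000 | 0x000CC0 | 0x00001C
      = 0x00DCDC
Bytes: (v>>16)&0xFF=00, (v>>8)&0xFF=DC, v&0xFF=DC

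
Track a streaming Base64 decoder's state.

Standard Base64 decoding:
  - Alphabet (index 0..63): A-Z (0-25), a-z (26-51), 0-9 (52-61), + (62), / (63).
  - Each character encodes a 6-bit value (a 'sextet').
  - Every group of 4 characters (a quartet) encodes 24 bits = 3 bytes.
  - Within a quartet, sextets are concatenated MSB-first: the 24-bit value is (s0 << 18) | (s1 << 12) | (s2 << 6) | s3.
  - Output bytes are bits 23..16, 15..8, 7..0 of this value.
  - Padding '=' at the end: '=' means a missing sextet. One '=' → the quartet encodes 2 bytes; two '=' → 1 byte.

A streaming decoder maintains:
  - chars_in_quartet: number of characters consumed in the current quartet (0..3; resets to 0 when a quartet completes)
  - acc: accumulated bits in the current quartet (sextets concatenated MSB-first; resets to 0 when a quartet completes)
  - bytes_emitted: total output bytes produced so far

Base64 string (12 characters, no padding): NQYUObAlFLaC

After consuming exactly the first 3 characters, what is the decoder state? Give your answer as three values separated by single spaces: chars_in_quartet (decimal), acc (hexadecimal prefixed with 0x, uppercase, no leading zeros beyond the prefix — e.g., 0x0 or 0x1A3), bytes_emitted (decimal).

Answer: 3 0xD418 0

Derivation:
After char 0 ('N'=13): chars_in_quartet=1 acc=0xD bytes_emitted=0
After char 1 ('Q'=16): chars_in_quartet=2 acc=0x350 bytes_emitted=0
After char 2 ('Y'=24): chars_in_quartet=3 acc=0xD418 bytes_emitted=0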